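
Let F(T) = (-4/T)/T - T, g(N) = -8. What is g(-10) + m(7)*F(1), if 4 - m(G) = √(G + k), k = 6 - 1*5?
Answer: -28 + 10*√2 ≈ -13.858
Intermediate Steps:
k = 1 (k = 6 - 5 = 1)
F(T) = -T - 4/T² (F(T) = -4/T² - T = -T - 4/T²)
m(G) = 4 - √(1 + G) (m(G) = 4 - √(G + 1) = 4 - √(1 + G))
g(-10) + m(7)*F(1) = -8 + (4 - √(1 + 7))*(-1*1 - 4/1²) = -8 + (4 - √8)*(-1 - 4*1) = -8 + (4 - 2*√2)*(-1 - 4) = -8 + (4 - 2*√2)*(-5) = -8 + (-20 + 10*√2) = -28 + 10*√2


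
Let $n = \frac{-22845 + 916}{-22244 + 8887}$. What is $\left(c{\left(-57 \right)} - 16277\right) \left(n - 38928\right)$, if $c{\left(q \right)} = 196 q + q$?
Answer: $\frac{14301452228702}{13357} \approx 1.0707 \cdot 10^{9}$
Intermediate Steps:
$n = \frac{21929}{13357}$ ($n = - \frac{21929}{-13357} = \left(-21929\right) \left(- \frac{1}{13357}\right) = \frac{21929}{13357} \approx 1.6418$)
$c{\left(q \right)} = 197 q$
$\left(c{\left(-57 \right)} - 16277\right) \left(n - 38928\right) = \left(197 \left(-57\right) - 16277\right) \left(\frac{21929}{13357} - 38928\right) = \left(-11229 - 16277\right) \left(- \frac{519939367}{13357}\right) = \left(-27506\right) \left(- \frac{519939367}{13357}\right) = \frac{14301452228702}{13357}$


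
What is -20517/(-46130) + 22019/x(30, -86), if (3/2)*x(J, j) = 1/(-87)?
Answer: -9468113487/3295 ≈ -2.8735e+6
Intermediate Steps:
x(J, j) = -2/261 (x(J, j) = (⅔)/(-87) = (⅔)*(-1/87) = -2/261)
-20517/(-46130) + 22019/x(30, -86) = -20517/(-46130) + 22019/(-2/261) = -20517*(-1/46130) + 22019*(-261/2) = 2931/6590 - 5746959/2 = -9468113487/3295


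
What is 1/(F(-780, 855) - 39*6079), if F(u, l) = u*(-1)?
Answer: -1/236301 ≈ -4.2319e-6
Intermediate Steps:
F(u, l) = -u
1/(F(-780, 855) - 39*6079) = 1/(-1*(-780) - 39*6079) = 1/(780 - 237081) = 1/(-236301) = -1/236301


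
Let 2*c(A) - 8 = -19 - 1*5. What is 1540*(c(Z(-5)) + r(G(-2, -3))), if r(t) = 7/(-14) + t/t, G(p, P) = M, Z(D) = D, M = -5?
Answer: -11550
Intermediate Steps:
G(p, P) = -5
c(A) = -8 (c(A) = 4 + (-19 - 1*5)/2 = 4 + (-19 - 5)/2 = 4 + (½)*(-24) = 4 - 12 = -8)
r(t) = ½ (r(t) = 7*(-1/14) + 1 = -½ + 1 = ½)
1540*(c(Z(-5)) + r(G(-2, -3))) = 1540*(-8 + ½) = 1540*(-15/2) = -11550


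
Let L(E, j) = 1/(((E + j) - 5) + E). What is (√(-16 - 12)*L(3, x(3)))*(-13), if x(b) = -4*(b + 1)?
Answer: 26*I*√7/15 ≈ 4.586*I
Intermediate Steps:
x(b) = -4 - 4*b (x(b) = -4*(1 + b) = -4 - 4*b)
L(E, j) = 1/(-5 + j + 2*E) (L(E, j) = 1/((-5 + E + j) + E) = 1/(-5 + j + 2*E))
(√(-16 - 12)*L(3, x(3)))*(-13) = (√(-16 - 12)/(-5 + (-4 - 4*3) + 2*3))*(-13) = (√(-28)/(-5 + (-4 - 12) + 6))*(-13) = ((2*I*√7)/(-5 - 16 + 6))*(-13) = ((2*I*√7)/(-15))*(-13) = ((2*I*√7)*(-1/15))*(-13) = -2*I*√7/15*(-13) = 26*I*√7/15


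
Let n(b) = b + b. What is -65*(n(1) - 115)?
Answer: 7345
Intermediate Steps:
n(b) = 2*b
-65*(n(1) - 115) = -65*(2*1 - 115) = -65*(2 - 115) = -65*(-113) = 7345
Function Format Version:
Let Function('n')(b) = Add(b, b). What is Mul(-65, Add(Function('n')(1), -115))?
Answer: 7345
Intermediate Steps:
Function('n')(b) = Mul(2, b)
Mul(-65, Add(Function('n')(1), -115)) = Mul(-65, Add(Mul(2, 1), -115)) = Mul(-65, Add(2, -115)) = Mul(-65, -113) = 7345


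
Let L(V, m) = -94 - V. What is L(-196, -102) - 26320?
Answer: -26218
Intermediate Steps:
L(-196, -102) - 26320 = (-94 - 1*(-196)) - 26320 = (-94 + 196) - 26320 = 102 - 26320 = -26218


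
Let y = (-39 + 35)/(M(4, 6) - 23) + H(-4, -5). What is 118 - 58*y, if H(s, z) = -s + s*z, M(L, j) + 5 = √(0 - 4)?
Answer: -252602/197 - 116*I/197 ≈ -1282.2 - 0.58883*I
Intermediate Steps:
M(L, j) = -5 + 2*I (M(L, j) = -5 + √(0 - 4) = -5 + √(-4) = -5 + 2*I)
y = 24 - (-28 - 2*I)/197 (y = (-39 + 35)/((-5 + 2*I) - 23) - 4*(-1 - 5) = -4*(-28 - 2*I)/788 - 4*(-6) = -(-28 - 2*I)/197 + 24 = 24 - (-28 - 2*I)/197 ≈ 24.142 + 0.010152*I)
118 - 58*y = 118 - 58*(4756/197 + 2*I/197) = 118 + (-275848/197 - 116*I/197) = -252602/197 - 116*I/197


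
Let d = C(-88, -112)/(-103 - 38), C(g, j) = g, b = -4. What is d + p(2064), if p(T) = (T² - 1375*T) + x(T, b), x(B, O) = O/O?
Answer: 200515765/141 ≈ 1.4221e+6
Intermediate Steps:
x(B, O) = 1
p(T) = 1 + T² - 1375*T (p(T) = (T² - 1375*T) + 1 = 1 + T² - 1375*T)
d = 88/141 (d = -88/(-103 - 38) = -88/(-141) = -88*(-1/141) = 88/141 ≈ 0.62411)
d + p(2064) = 88/141 + (1 + 2064² - 1375*2064) = 88/141 + (1 + 4260096 - 2838000) = 88/141 + 1422097 = 200515765/141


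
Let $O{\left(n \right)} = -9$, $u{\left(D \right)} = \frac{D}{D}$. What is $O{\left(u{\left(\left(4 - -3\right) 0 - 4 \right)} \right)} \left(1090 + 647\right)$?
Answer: $-15633$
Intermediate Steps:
$u{\left(D \right)} = 1$
$O{\left(u{\left(\left(4 - -3\right) 0 - 4 \right)} \right)} \left(1090 + 647\right) = - 9 \left(1090 + 647\right) = \left(-9\right) 1737 = -15633$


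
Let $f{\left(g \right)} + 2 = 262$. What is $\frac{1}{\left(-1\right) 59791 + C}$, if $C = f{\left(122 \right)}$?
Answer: $- \frac{1}{59531} \approx -1.6798 \cdot 10^{-5}$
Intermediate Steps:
$f{\left(g \right)} = 260$ ($f{\left(g \right)} = -2 + 262 = 260$)
$C = 260$
$\frac{1}{\left(-1\right) 59791 + C} = \frac{1}{\left(-1\right) 59791 + 260} = \frac{1}{-59791 + 260} = \frac{1}{-59531} = - \frac{1}{59531}$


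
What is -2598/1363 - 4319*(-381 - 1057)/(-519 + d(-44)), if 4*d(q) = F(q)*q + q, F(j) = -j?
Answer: -4233924229/691041 ≈ -6126.9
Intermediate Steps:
d(q) = -q²/4 + q/4 (d(q) = ((-q)*q + q)/4 = (-q² + q)/4 = (q - q²)/4 = -q²/4 + q/4)
-2598/1363 - 4319*(-381 - 1057)/(-519 + d(-44)) = -2598/1363 - 4319*(-381 - 1057)/(-519 + (¼)*(-44)*(1 - 1*(-44))) = -2598*1/1363 - 4319*(-1438/(-519 + (¼)*(-44)*(1 + 44))) = -2598/1363 - 4319*(-1438/(-519 + (¼)*(-44)*45)) = -2598/1363 - 4319*(-1438/(-519 - 495)) = -2598/1363 - 4319/((-1014*(-1/1438))) = -2598/1363 - 4319/507/719 = -2598/1363 - 4319*719/507 = -2598/1363 - 3105361/507 = -4233924229/691041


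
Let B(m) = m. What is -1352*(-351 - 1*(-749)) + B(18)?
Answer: -538078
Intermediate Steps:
-1352*(-351 - 1*(-749)) + B(18) = -1352*(-351 - 1*(-749)) + 18 = -1352*(-351 + 749) + 18 = -1352*398 + 18 = -538096 + 18 = -538078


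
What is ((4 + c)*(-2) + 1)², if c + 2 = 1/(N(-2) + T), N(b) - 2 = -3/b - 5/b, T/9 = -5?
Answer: 13225/1521 ≈ 8.6949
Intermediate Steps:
T = -45 (T = 9*(-5) = -45)
N(b) = 2 - 8/b (N(b) = 2 + (-3/b - 5/b) = 2 - 8/b)
c = -79/39 (c = -2 + 1/((2 - 8/(-2)) - 45) = -2 + 1/((2 - 8*(-½)) - 45) = -2 + 1/((2 + 4) - 45) = -2 + 1/(6 - 45) = -2 + 1/(-39) = -2 - 1/39 = -79/39 ≈ -2.0256)
((4 + c)*(-2) + 1)² = ((4 - 79/39)*(-2) + 1)² = ((77/39)*(-2) + 1)² = (-154/39 + 1)² = (-115/39)² = 13225/1521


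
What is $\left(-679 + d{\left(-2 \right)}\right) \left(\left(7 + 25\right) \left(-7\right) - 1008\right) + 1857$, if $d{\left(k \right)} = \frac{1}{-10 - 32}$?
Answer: $\frac{2515243}{3} \approx 8.3841 \cdot 10^{5}$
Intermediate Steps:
$d{\left(k \right)} = - \frac{1}{42}$ ($d{\left(k \right)} = \frac{1}{-42} = - \frac{1}{42}$)
$\left(-679 + d{\left(-2 \right)}\right) \left(\left(7 + 25\right) \left(-7\right) - 1008\right) + 1857 = \left(-679 - \frac{1}{42}\right) \left(\left(7 + 25\right) \left(-7\right) - 1008\right) + 1857 = - \frac{28519 \left(32 \left(-7\right) - 1008\right)}{42} + 1857 = - \frac{28519 \left(-224 - 1008\right)}{42} + 1857 = \left(- \frac{28519}{42}\right) \left(-1232\right) + 1857 = \frac{2509672}{3} + 1857 = \frac{2515243}{3}$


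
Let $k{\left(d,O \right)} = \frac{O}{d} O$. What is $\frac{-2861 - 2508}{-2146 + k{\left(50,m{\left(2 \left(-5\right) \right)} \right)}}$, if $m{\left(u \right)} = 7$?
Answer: $\frac{268450}{107251} \approx 2.503$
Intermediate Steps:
$k{\left(d,O \right)} = \frac{O^{2}}{d}$ ($k{\left(d,O \right)} = \frac{O}{d} O = \frac{O^{2}}{d}$)
$\frac{-2861 - 2508}{-2146 + k{\left(50,m{\left(2 \left(-5\right) \right)} \right)}} = \frac{-2861 - 2508}{-2146 + \frac{7^{2}}{50}} = - \frac{5369}{-2146 + 49 \cdot \frac{1}{50}} = - \frac{5369}{-2146 + \frac{49}{50}} = - \frac{5369}{- \frac{107251}{50}} = \left(-5369\right) \left(- \frac{50}{107251}\right) = \frac{268450}{107251}$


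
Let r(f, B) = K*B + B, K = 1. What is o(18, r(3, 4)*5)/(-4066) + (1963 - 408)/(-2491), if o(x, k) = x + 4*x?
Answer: -3273410/5064203 ≈ -0.64638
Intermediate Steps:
r(f, B) = 2*B (r(f, B) = 1*B + B = B + B = 2*B)
o(x, k) = 5*x
o(18, r(3, 4)*5)/(-4066) + (1963 - 408)/(-2491) = (5*18)/(-4066) + (1963 - 408)/(-2491) = 90*(-1/4066) + 1555*(-1/2491) = -45/2033 - 1555/2491 = -3273410/5064203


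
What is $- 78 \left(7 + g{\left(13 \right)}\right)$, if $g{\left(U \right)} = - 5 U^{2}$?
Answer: $65364$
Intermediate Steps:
$g{\left(U \right)} = - 5 U^{2}$
$- 78 \left(7 + g{\left(13 \right)}\right) = - 78 \left(7 - 5 \cdot 13^{2}\right) = - 78 \left(7 - 845\right) = \left(-78\right) \left(-838\right) = 65364$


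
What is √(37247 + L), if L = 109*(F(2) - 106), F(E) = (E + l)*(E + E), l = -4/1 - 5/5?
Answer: √24385 ≈ 156.16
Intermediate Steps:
l = -5 (l = -4*1 - 5*⅕ = -4 - 1 = -5)
F(E) = 2*E*(-5 + E) (F(E) = (E - 5)*(E + E) = (-5 + E)*(2*E) = 2*E*(-5 + E))
L = -12862 (L = 109*(2*2*(-5 + 2) - 106) = 109*(2*2*(-3) - 106) = 109*(-12 - 106) = 109*(-118) = -12862)
√(37247 + L) = √(37247 - 12862) = √24385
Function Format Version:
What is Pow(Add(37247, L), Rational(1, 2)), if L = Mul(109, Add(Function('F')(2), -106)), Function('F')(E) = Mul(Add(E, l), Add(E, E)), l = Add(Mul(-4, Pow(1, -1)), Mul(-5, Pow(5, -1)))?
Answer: Pow(24385, Rational(1, 2)) ≈ 156.16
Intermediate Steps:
l = -5 (l = Add(Mul(-4, 1), Mul(-5, Rational(1, 5))) = Add(-4, -1) = -5)
Function('F')(E) = Mul(2, E, Add(-5, E)) (Function('F')(E) = Mul(Add(E, -5), Add(E, E)) = Mul(Add(-5, E), Mul(2, E)) = Mul(2, E, Add(-5, E)))
L = -12862 (L = Mul(109, Add(Mul(2, 2, Add(-5, 2)), -106)) = Mul(109, Add(Mul(2, 2, -3), -106)) = Mul(109, Add(-12, -106)) = Mul(109, -118) = -12862)
Pow(Add(37247, L), Rational(1, 2)) = Pow(Add(37247, -12862), Rational(1, 2)) = Pow(24385, Rational(1, 2))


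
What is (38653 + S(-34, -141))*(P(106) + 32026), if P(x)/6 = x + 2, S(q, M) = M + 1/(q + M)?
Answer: 220209657726/175 ≈ 1.2583e+9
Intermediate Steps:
S(q, M) = M + 1/(M + q)
P(x) = 12 + 6*x (P(x) = 6*(x + 2) = 6*(2 + x) = 12 + 6*x)
(38653 + S(-34, -141))*(P(106) + 32026) = (38653 + (1 + (-141)² - 141*(-34))/(-141 - 34))*((12 + 6*106) + 32026) = (38653 + (1 + 19881 + 4794)/(-175))*((12 + 636) + 32026) = (38653 - 1/175*24676)*(648 + 32026) = (38653 - 24676/175)*32674 = (6739599/175)*32674 = 220209657726/175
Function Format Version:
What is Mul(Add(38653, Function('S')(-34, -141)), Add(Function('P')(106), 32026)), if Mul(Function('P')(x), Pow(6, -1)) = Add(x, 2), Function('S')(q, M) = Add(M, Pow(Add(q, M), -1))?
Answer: Rational(220209657726, 175) ≈ 1.2583e+9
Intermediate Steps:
Function('S')(q, M) = Add(M, Pow(Add(M, q), -1))
Function('P')(x) = Add(12, Mul(6, x)) (Function('P')(x) = Mul(6, Add(x, 2)) = Mul(6, Add(2, x)) = Add(12, Mul(6, x)))
Mul(Add(38653, Function('S')(-34, -141)), Add(Function('P')(106), 32026)) = Mul(Add(38653, Mul(Pow(Add(-141, -34), -1), Add(1, Pow(-141, 2), Mul(-141, -34)))), Add(Add(12, Mul(6, 106)), 32026)) = Mul(Add(38653, Mul(Pow(-175, -1), Add(1, 19881, 4794))), Add(Add(12, 636), 32026)) = Mul(Add(38653, Mul(Rational(-1, 175), 24676)), Add(648, 32026)) = Mul(Add(38653, Rational(-24676, 175)), 32674) = Mul(Rational(6739599, 175), 32674) = Rational(220209657726, 175)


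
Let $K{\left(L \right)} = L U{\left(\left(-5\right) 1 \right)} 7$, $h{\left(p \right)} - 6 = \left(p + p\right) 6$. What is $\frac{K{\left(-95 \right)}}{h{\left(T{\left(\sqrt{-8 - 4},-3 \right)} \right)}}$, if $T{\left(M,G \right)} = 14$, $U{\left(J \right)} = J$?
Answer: $\frac{3325}{174} \approx 19.109$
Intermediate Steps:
$h{\left(p \right)} = 6 + 12 p$ ($h{\left(p \right)} = 6 + \left(p + p\right) 6 = 6 + 2 p 6 = 6 + 12 p$)
$K{\left(L \right)} = - 35 L$ ($K{\left(L \right)} = L \left(\left(-5\right) 1\right) 7 = L \left(-5\right) 7 = - 5 L 7 = - 35 L$)
$\frac{K{\left(-95 \right)}}{h{\left(T{\left(\sqrt{-8 - 4},-3 \right)} \right)}} = \frac{\left(-35\right) \left(-95\right)}{6 + 12 \cdot 14} = \frac{3325}{6 + 168} = \frac{3325}{174}$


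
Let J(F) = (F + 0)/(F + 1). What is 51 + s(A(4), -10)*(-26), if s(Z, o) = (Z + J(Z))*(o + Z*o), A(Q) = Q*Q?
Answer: 74931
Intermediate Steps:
A(Q) = Q²
J(F) = F/(1 + F)
s(Z, o) = (Z + Z/(1 + Z))*(o + Z*o)
51 + s(A(4), -10)*(-26) = 51 + (4²*(-10)*(2 + 4²))*(-26) = 51 + (16*(-10)*(2 + 16))*(-26) = 51 + (16*(-10)*18)*(-26) = 51 - 2880*(-26) = 51 + 74880 = 74931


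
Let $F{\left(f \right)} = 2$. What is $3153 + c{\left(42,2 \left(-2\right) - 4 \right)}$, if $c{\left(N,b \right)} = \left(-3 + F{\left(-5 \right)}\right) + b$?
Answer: $3144$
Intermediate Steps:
$c{\left(N,b \right)} = -1 + b$ ($c{\left(N,b \right)} = \left(-3 + 2\right) + b = -1 + b$)
$3153 + c{\left(42,2 \left(-2\right) - 4 \right)} = 3153 + \left(-1 + \left(2 \left(-2\right) - 4\right)\right) = 3153 - 9 = 3144$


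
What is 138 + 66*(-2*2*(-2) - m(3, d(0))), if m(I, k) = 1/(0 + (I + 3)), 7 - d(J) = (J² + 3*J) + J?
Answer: 655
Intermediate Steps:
d(J) = 7 - J² - 4*J (d(J) = 7 - ((J² + 3*J) + J) = 7 - (J² + 4*J) = 7 + (-J² - 4*J) = 7 - J² - 4*J)
m(I, k) = 1/(3 + I) (m(I, k) = 1/(0 + (3 + I)) = 1/(3 + I))
138 + 66*(-2*2*(-2) - m(3, d(0))) = 138 + 66*(-2*2*(-2) - 1/(3 + 3)) = 138 + 66*(-4*(-2) - 1/6) = 138 + 66*(8 - 1*⅙) = 138 + 66*(8 - ⅙) = 138 + 66*(47/6) = 138 + 517 = 655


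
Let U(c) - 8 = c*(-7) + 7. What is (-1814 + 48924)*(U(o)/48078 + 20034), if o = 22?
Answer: 22688046753715/24039 ≈ 9.4380e+8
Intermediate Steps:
U(c) = 15 - 7*c (U(c) = 8 + (c*(-7) + 7) = 8 + (-7*c + 7) = 8 + (7 - 7*c) = 15 - 7*c)
(-1814 + 48924)*(U(o)/48078 + 20034) = (-1814 + 48924)*((15 - 7*22)/48078 + 20034) = 47110*((15 - 154)*(1/48078) + 20034) = 47110*(-139*1/48078 + 20034) = 47110*(-139/48078 + 20034) = 47110*(963194513/48078) = 22688046753715/24039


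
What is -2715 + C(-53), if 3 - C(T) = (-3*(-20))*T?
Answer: 468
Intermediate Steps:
C(T) = 3 - 60*T (C(T) = 3 - (-3*(-20))*T = 3 - 60*T)
-2715 + C(-53) = -2715 + (3 - 60*(-53)) = -2715 + (3 + 3180) = -2715 + 3183 = 468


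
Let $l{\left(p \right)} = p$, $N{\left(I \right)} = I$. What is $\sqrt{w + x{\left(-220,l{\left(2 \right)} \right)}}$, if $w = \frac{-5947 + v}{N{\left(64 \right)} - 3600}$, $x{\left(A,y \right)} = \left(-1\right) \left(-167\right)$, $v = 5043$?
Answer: $\frac{\sqrt{32675734}}{442} \approx 12.933$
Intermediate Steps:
$x{\left(A,y \right)} = 167$
$w = \frac{113}{442}$ ($w = \frac{-5947 + 5043}{64 - 3600} = - \frac{904}{-3536} = \left(-904\right) \left(- \frac{1}{3536}\right) = \frac{113}{442} \approx 0.25566$)
$\sqrt{w + x{\left(-220,l{\left(2 \right)} \right)}} = \sqrt{\frac{113}{442} + 167} = \sqrt{\frac{73927}{442}} = \frac{\sqrt{32675734}}{442}$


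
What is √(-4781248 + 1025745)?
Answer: I*√3755503 ≈ 1937.9*I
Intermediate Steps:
√(-4781248 + 1025745) = √(-3755503) = I*√3755503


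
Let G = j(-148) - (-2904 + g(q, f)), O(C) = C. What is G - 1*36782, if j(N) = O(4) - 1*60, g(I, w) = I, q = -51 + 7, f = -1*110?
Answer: -33890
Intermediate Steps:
f = -110
q = -44
j(N) = -56 (j(N) = 4 - 1*60 = 4 - 60 = -56)
G = 2892 (G = -56 - (-2904 - 44) = -56 - 1*(-2948) = -56 + 2948 = 2892)
G - 1*36782 = 2892 - 1*36782 = 2892 - 36782 = -33890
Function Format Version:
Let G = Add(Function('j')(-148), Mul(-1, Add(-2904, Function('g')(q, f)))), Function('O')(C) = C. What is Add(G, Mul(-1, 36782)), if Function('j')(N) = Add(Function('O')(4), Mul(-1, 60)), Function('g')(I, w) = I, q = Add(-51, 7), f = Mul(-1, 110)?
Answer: -33890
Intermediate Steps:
f = -110
q = -44
Function('j')(N) = -56 (Function('j')(N) = Add(4, Mul(-1, 60)) = Add(4, -60) = -56)
G = 2892 (G = Add(-56, Mul(-1, Add(-2904, -44))) = Add(-56, Mul(-1, -2948)) = Add(-56, 2948) = 2892)
Add(G, Mul(-1, 36782)) = Add(2892, Mul(-1, 36782)) = Add(2892, -36782) = -33890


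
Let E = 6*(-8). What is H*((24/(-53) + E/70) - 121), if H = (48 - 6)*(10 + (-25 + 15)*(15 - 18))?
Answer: -10875216/53 ≈ -2.0519e+5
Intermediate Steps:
H = 1680 (H = 42*(10 - 10*(-3)) = 42*(10 + 30) = 42*40 = 1680)
E = -48
H*((24/(-53) + E/70) - 121) = 1680*((24/(-53) - 48/70) - 121) = 1680*((24*(-1/53) - 48*1/70) - 121) = 1680*((-24/53 - 24/35) - 121) = 1680*(-2112/1855 - 121) = 1680*(-226567/1855) = -10875216/53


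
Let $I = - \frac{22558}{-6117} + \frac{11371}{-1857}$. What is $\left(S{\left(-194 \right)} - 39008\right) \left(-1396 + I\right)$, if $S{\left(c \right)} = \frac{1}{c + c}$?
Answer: $\frac{26713806288275125}{489710708} \approx 5.455 \cdot 10^{7}$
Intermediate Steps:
$I = - \frac{9222067}{3786423}$ ($I = \left(-22558\right) \left(- \frac{1}{6117}\right) + 11371 \left(- \frac{1}{1857}\right) = \frac{22558}{6117} - \frac{11371}{1857} = - \frac{9222067}{3786423} \approx -2.4356$)
$S{\left(c \right)} = \frac{1}{2 c}$
$\left(S{\left(-194 \right)} - 39008\right) \left(-1396 + I\right) = \left(\frac{1}{2 \left(-194\right)} - 39008\right) \left(-1396 - \frac{9222067}{3786423}\right) = \left(\frac{1}{2} \left(- \frac{1}{194}\right) - 39008\right) \left(- \frac{5295068575}{3786423}\right) = \left(- \frac{1}{388} - 39008\right) \left(- \frac{5295068575}{3786423}\right) = \left(- \frac{15135105}{388}\right) \left(- \frac{5295068575}{3786423}\right) = \frac{26713806288275125}{489710708}$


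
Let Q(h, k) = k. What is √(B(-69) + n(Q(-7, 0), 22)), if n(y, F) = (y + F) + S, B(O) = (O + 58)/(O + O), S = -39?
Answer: I*√322230/138 ≈ 4.1134*I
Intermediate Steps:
B(O) = (58 + O)/(2*O) (B(O) = (58 + O)/((2*O)) = (58 + O)*(1/(2*O)) = (58 + O)/(2*O))
n(y, F) = -39 + F + y (n(y, F) = (y + F) - 39 = (F + y) - 39 = -39 + F + y)
√(B(-69) + n(Q(-7, 0), 22)) = √((½)*(58 - 69)/(-69) + (-39 + 22 + 0)) = √((½)*(-1/69)*(-11) - 17) = √(11/138 - 17) = √(-2335/138) = I*√322230/138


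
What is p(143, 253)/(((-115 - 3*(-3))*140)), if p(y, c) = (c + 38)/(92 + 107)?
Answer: -291/2953160 ≈ -9.8538e-5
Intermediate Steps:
p(y, c) = 38/199 + c/199 (p(y, c) = (38 + c)/199 = (38 + c)*(1/199) = 38/199 + c/199)
p(143, 253)/(((-115 - 3*(-3))*140)) = (38/199 + (1/199)*253)/(((-115 - 3*(-3))*140)) = (38/199 + 253/199)/(((-115 + 9)*140)) = 291/(199*((-106*140))) = (291/199)/(-14840) = (291/199)*(-1/14840) = -291/2953160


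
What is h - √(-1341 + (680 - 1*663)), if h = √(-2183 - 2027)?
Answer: I*(√4210 - 2*√331) ≈ 28.498*I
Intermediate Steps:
h = I*√4210 (h = √(-4210) = I*√4210 ≈ 64.885*I)
h - √(-1341 + (680 - 1*663)) = I*√4210 - √(-1341 + (680 - 1*663)) = I*√4210 - √(-1341 + (680 - 663)) = I*√4210 - √(-1341 + 17) = I*√4210 - √(-1324) = I*√4210 - 2*I*√331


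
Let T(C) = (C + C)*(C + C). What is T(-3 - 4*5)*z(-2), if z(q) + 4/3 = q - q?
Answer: -8464/3 ≈ -2821.3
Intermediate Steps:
z(q) = -4/3 (z(q) = -4/3 + (q - q) = -4/3 + 0 = -4/3)
T(C) = 4*C**2 (T(C) = (2*C)*(2*C) = 4*C**2)
T(-3 - 4*5)*z(-2) = (4*(-3 - 4*5)**2)*(-4/3) = (4*(-3 - 20)**2)*(-4/3) = (4*(-23)**2)*(-4/3) = (4*529)*(-4/3) = 2116*(-4/3) = -8464/3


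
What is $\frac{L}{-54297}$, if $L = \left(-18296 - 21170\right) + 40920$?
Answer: $- \frac{1454}{54297} \approx -0.026779$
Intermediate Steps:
$L = 1454$ ($L = -39466 + 40920 = 1454$)
$\frac{L}{-54297} = \frac{1454}{-54297} = 1454 \left(- \frac{1}{54297}\right) = - \frac{1454}{54297}$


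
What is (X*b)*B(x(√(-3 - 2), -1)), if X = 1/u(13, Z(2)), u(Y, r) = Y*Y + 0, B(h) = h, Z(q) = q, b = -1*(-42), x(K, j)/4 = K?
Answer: 168*I*√5/169 ≈ 2.2228*I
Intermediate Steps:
x(K, j) = 4*K
b = 42
u(Y, r) = Y² (u(Y, r) = Y² + 0 = Y²)
X = 1/169 (X = 1/(13²) = 1/169 ≈ 0.0059172)
(X*b)*B(x(√(-3 - 2), -1)) = ((1/169)*42)*(4*√(-3 - 2)) = 42*(4*√(-5))/169 = 42*(4*(I*√5))/169 = 42*(4*I*√5)/169 = 168*I*√5/169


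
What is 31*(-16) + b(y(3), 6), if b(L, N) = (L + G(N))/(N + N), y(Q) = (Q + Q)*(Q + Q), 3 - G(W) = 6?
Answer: -1973/4 ≈ -493.25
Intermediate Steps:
G(W) = -3 (G(W) = 3 - 1*6 = 3 - 6 = -3)
y(Q) = 4*Q**2 (y(Q) = (2*Q)*(2*Q) = 4*Q**2)
b(L, N) = (-3 + L)/(2*N) (b(L, N) = (L - 3)/(N + N) = (-3 + L)/((2*N)) = (-3 + L)*(1/(2*N)) = (-3 + L)/(2*N))
31*(-16) + b(y(3), 6) = 31*(-16) + (1/2)*(-3 + 4*3**2)/6 = -496 + (1/2)*(1/6)*(-3 + 4*9) = -496 + (1/2)*(1/6)*(-3 + 36) = -496 + (1/2)*(1/6)*33 = -496 + 11/4 = -1973/4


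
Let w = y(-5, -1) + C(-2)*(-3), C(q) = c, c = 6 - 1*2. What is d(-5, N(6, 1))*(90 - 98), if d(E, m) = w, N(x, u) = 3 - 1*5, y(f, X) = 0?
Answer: 96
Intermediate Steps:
c = 4 (c = 6 - 2 = 4)
C(q) = 4
w = -12 (w = 0 + 4*(-3) = 0 - 12 = -12)
N(x, u) = -2 (N(x, u) = 3 - 5 = -2)
d(E, m) = -12
d(-5, N(6, 1))*(90 - 98) = -12*(90 - 98) = -12*(-8) = 96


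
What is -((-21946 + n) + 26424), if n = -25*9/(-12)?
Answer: -17987/4 ≈ -4496.8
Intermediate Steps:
n = 75/4 (n = -225*(-1/12) = 75/4 ≈ 18.750)
-((-21946 + n) + 26424) = -((-21946 + 75/4) + 26424) = -(-87709/4 + 26424) = -1*17987/4 = -17987/4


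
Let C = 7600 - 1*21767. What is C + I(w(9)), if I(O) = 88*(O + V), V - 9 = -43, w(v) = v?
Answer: -16367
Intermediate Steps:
V = -34 (V = 9 - 43 = -34)
I(O) = -2992 + 88*O (I(O) = 88*(O - 34) = 88*(-34 + O) = -2992 + 88*O)
C = -14167 (C = 7600 - 21767 = -14167)
C + I(w(9)) = -14167 + (-2992 + 88*9) = -14167 + (-2992 + 792) = -14167 - 2200 = -16367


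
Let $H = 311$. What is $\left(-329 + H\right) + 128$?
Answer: $110$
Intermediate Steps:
$\left(-329 + H\right) + 128 = \left(-329 + 311\right) + 128 = -18 + 128 = 110$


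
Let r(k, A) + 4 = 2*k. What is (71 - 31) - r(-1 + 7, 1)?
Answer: 32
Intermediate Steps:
r(k, A) = -4 + 2*k
(71 - 31) - r(-1 + 7, 1) = (71 - 31) - (-4 + 2*(-1 + 7)) = 40 - (-4 + 2*6) = 40 - (-4 + 12) = 40 - 1*8 = 40 - 8 = 32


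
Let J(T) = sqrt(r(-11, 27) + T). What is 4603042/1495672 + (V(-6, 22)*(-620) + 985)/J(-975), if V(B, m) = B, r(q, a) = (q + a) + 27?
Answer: 2301521/747836 - 4705*I*sqrt(233)/466 ≈ 3.0776 - 154.12*I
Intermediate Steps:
r(q, a) = 27 + a + q (r(q, a) = (a + q) + 27 = 27 + a + q)
J(T) = sqrt(43 + T) (J(T) = sqrt((27 + 27 - 11) + T) = sqrt(43 + T))
4603042/1495672 + (V(-6, 22)*(-620) + 985)/J(-975) = 4603042/1495672 + (-6*(-620) + 985)/(sqrt(43 - 975)) = 4603042*(1/1495672) + (3720 + 985)/(sqrt(-932)) = 2301521/747836 + 4705/((2*I*sqrt(233))) = 2301521/747836 + 4705*(-I*sqrt(233)/466) = 2301521/747836 - 4705*I*sqrt(233)/466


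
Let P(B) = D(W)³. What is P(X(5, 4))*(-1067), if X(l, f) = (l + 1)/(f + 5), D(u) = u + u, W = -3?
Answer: 230472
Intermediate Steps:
D(u) = 2*u
X(l, f) = (1 + l)/(5 + f)
P(B) = -216 (P(B) = (2*(-3))³ = (-6)³ = -216)
P(X(5, 4))*(-1067) = -216*(-1067) = 230472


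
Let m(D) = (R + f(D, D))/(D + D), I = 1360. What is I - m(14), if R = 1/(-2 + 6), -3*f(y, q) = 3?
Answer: 152323/112 ≈ 1360.0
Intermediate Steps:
f(y, q) = -1 (f(y, q) = -⅓*3 = -1)
R = ¼ (R = 1/4 = ¼ ≈ 0.25000)
m(D) = -3/(8*D) (m(D) = (¼ - 1)/(D + D) = -3*1/(2*D)/4 = -3/(8*D))
I - m(14) = 1360 - (-3)/(8*14) = 1360 - 1*(-3/112) = 1360 + 3/112 = 152323/112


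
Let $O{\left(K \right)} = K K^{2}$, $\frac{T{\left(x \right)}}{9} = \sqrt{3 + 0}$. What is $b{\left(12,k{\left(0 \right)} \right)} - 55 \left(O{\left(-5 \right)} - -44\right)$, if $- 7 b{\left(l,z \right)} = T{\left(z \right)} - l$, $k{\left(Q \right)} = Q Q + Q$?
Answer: $\frac{31197}{7} - \frac{9 \sqrt{3}}{7} \approx 4454.5$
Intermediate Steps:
$T{\left(x \right)} = 9 \sqrt{3}$ ($T{\left(x \right)} = 9 \sqrt{3 + 0} = 9 \sqrt{3}$)
$O{\left(K \right)} = K^{3}$
$k{\left(Q \right)} = Q + Q^{2}$ ($k{\left(Q \right)} = Q^{2} + Q = Q + Q^{2}$)
$b{\left(l,z \right)} = - \frac{9 \sqrt{3}}{7} + \frac{l}{7}$ ($b{\left(l,z \right)} = - \frac{9 \sqrt{3} - l}{7} = - \frac{- l + 9 \sqrt{3}}{7} = - \frac{9 \sqrt{3}}{7} + \frac{l}{7}$)
$b{\left(12,k{\left(0 \right)} \right)} - 55 \left(O{\left(-5 \right)} - -44\right) = \left(- \frac{9 \sqrt{3}}{7} + \frac{1}{7} \cdot 12\right) - 55 \left(\left(-5\right)^{3} - -44\right) = \left(- \frac{9 \sqrt{3}}{7} + \frac{12}{7}\right) - 55 \left(-125 + 44\right) = \left(\frac{12}{7} - \frac{9 \sqrt{3}}{7}\right) - -4455 = \left(\frac{12}{7} - \frac{9 \sqrt{3}}{7}\right) + 4455 = \frac{31197}{7} - \frac{9 \sqrt{3}}{7}$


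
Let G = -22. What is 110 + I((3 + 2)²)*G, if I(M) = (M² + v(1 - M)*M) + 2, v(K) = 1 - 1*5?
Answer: -11484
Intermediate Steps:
v(K) = -4 (v(K) = 1 - 5 = -4)
I(M) = 2 + M² - 4*M (I(M) = (M² - 4*M) + 2 = 2 + M² - 4*M)
110 + I((3 + 2)²)*G = 110 + (2 + ((3 + 2)²)² - 4*(3 + 2)²)*(-22) = 110 + (2 + (5²)² - 4*5²)*(-22) = 110 + (2 + 25² - 4*25)*(-22) = 110 + (2 + 625 - 100)*(-22) = 110 + 527*(-22) = 110 - 11594 = -11484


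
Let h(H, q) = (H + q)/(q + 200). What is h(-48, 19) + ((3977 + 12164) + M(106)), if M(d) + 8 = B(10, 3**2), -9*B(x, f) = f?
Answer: 3532879/219 ≈ 16132.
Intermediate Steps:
B(x, f) = -f/9
h(H, q) = (H + q)/(200 + q)
M(d) = -9 (M(d) = -8 - 1/9*3**2 = -8 - 1/9*9 = -8 - 1 = -9)
h(-48, 19) + ((3977 + 12164) + M(106)) = (-48 + 19)/(200 + 19) + ((3977 + 12164) - 9) = -29/219 + (16141 - 9) = (1/219)*(-29) + 16132 = -29/219 + 16132 = 3532879/219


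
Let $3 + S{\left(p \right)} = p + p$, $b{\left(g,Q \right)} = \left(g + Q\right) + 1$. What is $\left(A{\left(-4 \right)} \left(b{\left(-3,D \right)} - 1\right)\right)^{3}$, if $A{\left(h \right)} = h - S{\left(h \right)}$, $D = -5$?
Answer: $-175616$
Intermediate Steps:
$b{\left(g,Q \right)} = 1 + Q + g$ ($b{\left(g,Q \right)} = \left(Q + g\right) + 1 = 1 + Q + g$)
$S{\left(p \right)} = -3 + 2 p$ ($S{\left(p \right)} = -3 + \left(p + p\right) = -3 + 2 p$)
$A{\left(h \right)} = 3 - h$ ($A{\left(h \right)} = h - \left(-3 + 2 h\right) = 3 - h$)
$\left(A{\left(-4 \right)} \left(b{\left(-3,D \right)} - 1\right)\right)^{3} = \left(\left(3 - -4\right) \left(\left(1 - 5 - 3\right) - 1\right)\right)^{3} = \left(\left(3 + 4\right) \left(-7 - 1\right)\right)^{3} = \left(7 \left(-8\right)\right)^{3} = \left(-56\right)^{3} = -175616$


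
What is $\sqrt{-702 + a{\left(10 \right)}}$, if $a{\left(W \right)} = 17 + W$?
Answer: $15 i \sqrt{3} \approx 25.981 i$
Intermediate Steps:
$\sqrt{-702 + a{\left(10 \right)}} = \sqrt{-702 + \left(17 + 10\right)} = \sqrt{-702 + 27} = \sqrt{-675} = 15 i \sqrt{3}$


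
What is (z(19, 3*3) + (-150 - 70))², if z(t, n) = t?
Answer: 40401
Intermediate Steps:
(z(19, 3*3) + (-150 - 70))² = (19 + (-150 - 70))² = (19 - 220)² = (-201)² = 40401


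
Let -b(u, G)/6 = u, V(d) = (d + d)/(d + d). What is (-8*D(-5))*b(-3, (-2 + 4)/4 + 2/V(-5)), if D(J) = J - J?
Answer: 0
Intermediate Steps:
V(d) = 1 (V(d) = (2*d)/((2*d)) = (2*d)*(1/(2*d)) = 1)
b(u, G) = -6*u
D(J) = 0
(-8*D(-5))*b(-3, (-2 + 4)/4 + 2/V(-5)) = (-8*0)*(-6*(-3)) = 0*18 = 0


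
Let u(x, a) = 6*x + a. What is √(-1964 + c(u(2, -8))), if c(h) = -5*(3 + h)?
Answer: I*√1999 ≈ 44.71*I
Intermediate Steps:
u(x, a) = a + 6*x
c(h) = -15 - 5*h
√(-1964 + c(u(2, -8))) = √(-1964 + (-15 - 5*(-8 + 6*2))) = √(-1964 + (-15 - 5*(-8 + 12))) = √(-1964 + (-15 - 5*4)) = √(-1964 + (-15 - 20)) = √(-1964 - 35) = √(-1999) = I*√1999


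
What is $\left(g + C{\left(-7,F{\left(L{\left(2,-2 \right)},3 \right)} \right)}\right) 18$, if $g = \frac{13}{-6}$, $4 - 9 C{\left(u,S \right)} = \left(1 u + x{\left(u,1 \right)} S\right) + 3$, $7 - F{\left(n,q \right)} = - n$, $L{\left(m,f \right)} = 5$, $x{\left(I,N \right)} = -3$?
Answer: $49$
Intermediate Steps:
$F{\left(n,q \right)} = 7 + n$ ($F{\left(n,q \right)} = 7 - - n = 7 + n$)
$C{\left(u,S \right)} = \frac{1}{9} - \frac{u}{9} + \frac{S}{3}$ ($C{\left(u,S \right)} = \frac{4}{9} - \frac{\left(1 u - 3 S\right) + 3}{9} = \frac{4}{9} - \frac{\left(u - 3 S\right) + 3}{9} = \frac{4}{9} - \frac{3 + u - 3 S}{9} = \frac{4}{9} - \left(\frac{1}{3} - \frac{S}{3} + \frac{u}{9}\right) = \frac{1}{9} - \frac{u}{9} + \frac{S}{3}$)
$g = - \frac{13}{6}$ ($g = 13 \left(- \frac{1}{6}\right) = - \frac{13}{6} \approx -2.1667$)
$\left(g + C{\left(-7,F{\left(L{\left(2,-2 \right)},3 \right)} \right)}\right) 18 = \left(- \frac{13}{6} + \left(\frac{1}{9} - - \frac{7}{9} + \frac{7 + 5}{3}\right)\right) 18 = \left(- \frac{13}{6} + \left(\frac{1}{9} + \frac{7}{9} + \frac{1}{3} \cdot 12\right)\right) 18 = \left(- \frac{13}{6} + \left(\frac{1}{9} + \frac{7}{9} + 4\right)\right) 18 = \left(- \frac{13}{6} + \frac{44}{9}\right) 18 = \frac{49}{18} \cdot 18 = 49$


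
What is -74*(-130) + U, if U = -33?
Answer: 9587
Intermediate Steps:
-74*(-130) + U = -74*(-130) - 33 = 9620 - 33 = 9587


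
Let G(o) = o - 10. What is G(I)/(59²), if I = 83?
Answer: 73/3481 ≈ 0.020971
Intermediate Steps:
G(o) = -10 + o
G(I)/(59²) = (-10 + 83)/(59²) = 73/3481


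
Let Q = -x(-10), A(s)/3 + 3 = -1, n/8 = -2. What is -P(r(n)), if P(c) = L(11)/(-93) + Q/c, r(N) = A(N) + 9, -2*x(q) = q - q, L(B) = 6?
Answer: 2/31 ≈ 0.064516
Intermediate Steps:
n = -16 (n = 8*(-2) = -16)
x(q) = 0 (x(q) = -(q - q)/2 = -½*0 = 0)
A(s) = -12 (A(s) = -9 + 3*(-1) = -9 - 3 = -12)
Q = 0 (Q = -1*0 = 0)
r(N) = -3 (r(N) = -12 + 9 = -3)
P(c) = -2/31 (P(c) = 6/(-93) + 0/c = 6*(-1/93) + 0 = -2/31 + 0 = -2/31)
-P(r(n)) = -1*(-2/31) = 2/31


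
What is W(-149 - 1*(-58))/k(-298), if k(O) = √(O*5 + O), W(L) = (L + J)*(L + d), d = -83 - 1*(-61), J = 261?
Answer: 9605*I*√447/447 ≈ 454.3*I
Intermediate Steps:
d = -22 (d = -83 + 61 = -22)
W(L) = (-22 + L)*(261 + L) (W(L) = (L + 261)*(L - 22) = (261 + L)*(-22 + L) = (-22 + L)*(261 + L))
k(O) = √6*√O (k(O) = √(5*O + O) = √(6*O) = √6*√O)
W(-149 - 1*(-58))/k(-298) = (-5742 + (-149 - 1*(-58))² + 239*(-149 - 1*(-58)))/((√6*√(-298))) = (-5742 + (-149 + 58)² + 239*(-149 + 58))/((√6*(I*√298))) = (-5742 + (-91)² + 239*(-91))/((2*I*√447)) = (-5742 + 8281 - 21749)*(-I*√447/894) = -(-9605)*I*√447/447 = 9605*I*√447/447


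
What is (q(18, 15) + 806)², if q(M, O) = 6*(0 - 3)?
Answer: 620944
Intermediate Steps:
q(M, O) = -18 (q(M, O) = 6*(-3) = -18)
(q(18, 15) + 806)² = (-18 + 806)² = 788² = 620944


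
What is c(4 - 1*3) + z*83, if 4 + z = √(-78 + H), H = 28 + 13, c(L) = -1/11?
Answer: -3653/11 + 83*I*√37 ≈ -332.09 + 504.87*I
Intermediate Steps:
c(L) = -1/11 (c(L) = -1*1/11 = -1/11)
H = 41
z = -4 + I*√37 (z = -4 + √(-78 + 41) = -4 + √(-37) = -4 + I*√37 ≈ -4.0 + 6.0828*I)
c(4 - 1*3) + z*83 = -1/11 + (-4 + I*√37)*83 = -1/11 + (-332 + 83*I*√37) = -3653/11 + 83*I*√37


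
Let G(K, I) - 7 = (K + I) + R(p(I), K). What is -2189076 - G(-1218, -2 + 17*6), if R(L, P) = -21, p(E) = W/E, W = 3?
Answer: -2187944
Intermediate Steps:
p(E) = 3/E
G(K, I) = -14 + I + K (G(K, I) = 7 + ((K + I) - 21) = 7 + ((I + K) - 21) = 7 + (-21 + I + K) = -14 + I + K)
-2189076 - G(-1218, -2 + 17*6) = -2189076 - (-14 + (-2 + 17*6) - 1218) = -2189076 - (-14 + (-2 + 102) - 1218) = -2189076 - (-14 + 100 - 1218) = -2189076 - 1*(-1132) = -2189076 + 1132 = -2187944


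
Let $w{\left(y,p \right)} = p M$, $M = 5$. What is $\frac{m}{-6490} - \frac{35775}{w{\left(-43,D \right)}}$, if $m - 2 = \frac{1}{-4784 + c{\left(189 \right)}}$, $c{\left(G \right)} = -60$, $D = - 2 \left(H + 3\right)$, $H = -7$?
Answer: $- \frac{7029244353}{7859390} \approx -894.38$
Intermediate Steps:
$D = 8$ ($D = - 2 \left(-7 + 3\right) = \left(-2\right) \left(-4\right) = 8$)
$m = \frac{9687}{4844}$ ($m = 2 + \frac{1}{-4784 - 60} = 2 + \frac{1}{-4844} = 2 - \frac{1}{4844} = \frac{9687}{4844} \approx 1.9998$)
$w{\left(y,p \right)} = 5 p$ ($w{\left(y,p \right)} = p 5 = 5 p$)
$\frac{m}{-6490} - \frac{35775}{w{\left(-43,D \right)}} = \frac{9687}{4844 \left(-6490\right)} - \frac{35775}{5 \cdot 8} = \frac{9687}{4844} \left(- \frac{1}{6490}\right) - \frac{35775}{40} = - \frac{9687}{31437560} - \frac{7155}{8} = - \frac{7029244353}{7859390}$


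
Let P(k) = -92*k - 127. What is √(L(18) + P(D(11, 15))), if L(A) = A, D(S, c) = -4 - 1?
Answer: 3*√39 ≈ 18.735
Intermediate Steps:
D(S, c) = -5
P(k) = -127 - 92*k
√(L(18) + P(D(11, 15))) = √(18 + (-127 - 92*(-5))) = √(18 + (-127 + 460)) = √(18 + 333) = √351 = 3*√39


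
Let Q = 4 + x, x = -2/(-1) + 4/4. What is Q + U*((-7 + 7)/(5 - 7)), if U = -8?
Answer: 7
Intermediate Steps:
x = 3 (x = -2*(-1) + 4*(¼) = 2 + 1 = 3)
Q = 7 (Q = 4 + 3 = 7)
Q + U*((-7 + 7)/(5 - 7)) = 7 - 8*(-7 + 7)/(5 - 7) = 7 - 0/(-2) = 7 - 0*(-1)/2 = 7 - 8*0 = 7 + 0 = 7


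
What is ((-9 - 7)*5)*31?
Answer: -2480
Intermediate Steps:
((-9 - 7)*5)*31 = -16*5*31 = -80*31 = -2480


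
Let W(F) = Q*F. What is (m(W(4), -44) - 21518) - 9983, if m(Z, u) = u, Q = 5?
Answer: -31545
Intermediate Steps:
W(F) = 5*F
(m(W(4), -44) - 21518) - 9983 = (-44 - 21518) - 9983 = -21562 - 9983 = -31545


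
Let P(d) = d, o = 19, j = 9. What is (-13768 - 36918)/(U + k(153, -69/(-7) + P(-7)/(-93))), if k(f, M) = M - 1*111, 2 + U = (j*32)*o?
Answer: -32996586/3495175 ≈ -9.4406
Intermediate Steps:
U = 5470 (U = -2 + (9*32)*19 = -2 + 288*19 = -2 + 5472 = 5470)
k(f, M) = -111 + M (k(f, M) = M - 111 = -111 + M)
(-13768 - 36918)/(U + k(153, -69/(-7) + P(-7)/(-93))) = (-13768 - 36918)/(5470 + (-111 + (-69/(-7) - 7/(-93)))) = -50686/(5470 + (-111 + (-69*(-⅐) - 7*(-1/93)))) = -50686/(5470 + (-111 + (69/7 + 7/93))) = -50686/(5470 + (-111 + 6466/651)) = -50686/(5470 - 65795/651) = -50686/3495175/651 = -50686*651/3495175 = -32996586/3495175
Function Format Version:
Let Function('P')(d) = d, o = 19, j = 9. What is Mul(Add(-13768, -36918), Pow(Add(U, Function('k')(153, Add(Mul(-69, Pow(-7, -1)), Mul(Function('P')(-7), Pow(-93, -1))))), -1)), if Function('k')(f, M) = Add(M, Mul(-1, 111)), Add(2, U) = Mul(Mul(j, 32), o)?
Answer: Rational(-32996586, 3495175) ≈ -9.4406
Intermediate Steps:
U = 5470 (U = Add(-2, Mul(Mul(9, 32), 19)) = Add(-2, Mul(288, 19)) = Add(-2, 5472) = 5470)
Function('k')(f, M) = Add(-111, M) (Function('k')(f, M) = Add(M, -111) = Add(-111, M))
Mul(Add(-13768, -36918), Pow(Add(U, Function('k')(153, Add(Mul(-69, Pow(-7, -1)), Mul(Function('P')(-7), Pow(-93, -1))))), -1)) = Mul(Add(-13768, -36918), Pow(Add(5470, Add(-111, Add(Mul(-69, Pow(-7, -1)), Mul(-7, Pow(-93, -1))))), -1)) = Mul(-50686, Pow(Add(5470, Add(-111, Add(Mul(-69, Rational(-1, 7)), Mul(-7, Rational(-1, 93))))), -1)) = Mul(-50686, Pow(Add(5470, Add(-111, Add(Rational(69, 7), Rational(7, 93)))), -1)) = Mul(-50686, Pow(Add(5470, Add(-111, Rational(6466, 651))), -1)) = Mul(-50686, Pow(Add(5470, Rational(-65795, 651)), -1)) = Mul(-50686, Pow(Rational(3495175, 651), -1)) = Mul(-50686, Rational(651, 3495175)) = Rational(-32996586, 3495175)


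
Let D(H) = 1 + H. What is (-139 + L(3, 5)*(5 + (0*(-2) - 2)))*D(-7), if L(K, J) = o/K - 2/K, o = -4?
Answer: 870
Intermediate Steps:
L(K, J) = -6/K (L(K, J) = -4/K - 2/K = -6/K)
(-139 + L(3, 5)*(5 + (0*(-2) - 2)))*D(-7) = (-139 + (-6/3)*(5 + (0*(-2) - 2)))*(1 - 7) = (-139 + (-6*1/3)*(5 + (0 - 2)))*(-6) = (-139 - 2*(5 - 2))*(-6) = (-139 - 2*3)*(-6) = (-139 - 6)*(-6) = -145*(-6) = 870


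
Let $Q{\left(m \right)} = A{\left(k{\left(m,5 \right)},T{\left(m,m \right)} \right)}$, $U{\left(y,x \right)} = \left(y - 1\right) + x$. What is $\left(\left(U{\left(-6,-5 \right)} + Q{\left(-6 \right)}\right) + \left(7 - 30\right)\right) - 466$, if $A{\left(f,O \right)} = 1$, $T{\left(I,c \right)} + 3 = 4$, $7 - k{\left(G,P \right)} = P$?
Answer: $-500$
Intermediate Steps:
$k{\left(G,P \right)} = 7 - P$
$U{\left(y,x \right)} = -1 + x + y$ ($U{\left(y,x \right)} = \left(-1 + y\right) + x = -1 + x + y$)
$T{\left(I,c \right)} = 1$ ($T{\left(I,c \right)} = -3 + 4 = 1$)
$Q{\left(m \right)} = 1$
$\left(\left(U{\left(-6,-5 \right)} + Q{\left(-6 \right)}\right) + \left(7 - 30\right)\right) - 466 = \left(\left(\left(-1 - 5 - 6\right) + 1\right) + \left(7 - 30\right)\right) - 466 = \left(\left(-12 + 1\right) + \left(7 - 30\right)\right) - 466 = \left(-11 - 23\right) - 466 = -34 - 466 = -500$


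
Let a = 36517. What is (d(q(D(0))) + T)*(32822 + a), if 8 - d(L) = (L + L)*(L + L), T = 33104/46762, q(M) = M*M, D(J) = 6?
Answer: -8390261963856/23381 ≈ -3.5885e+8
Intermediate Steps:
q(M) = M²
T = 16552/23381 (T = 33104*(1/46762) = 16552/23381 ≈ 0.70792)
d(L) = 8 - 4*L² (d(L) = 8 - (L + L)*(L + L) = 8 - 2*L*2*L = 8 - 4*L²)
(d(q(D(0))) + T)*(32822 + a) = ((8 - 4*(6²)²) + 16552/23381)*(32822 + 36517) = ((8 - 4*36²) + 16552/23381)*69339 = ((8 - 4*1296) + 16552/23381)*69339 = ((8 - 5184) + 16552/23381)*69339 = (-5176 + 16552/23381)*69339 = -121003504/23381*69339 = -8390261963856/23381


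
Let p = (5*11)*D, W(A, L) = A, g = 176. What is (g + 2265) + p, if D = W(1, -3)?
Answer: 2496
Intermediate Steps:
D = 1
p = 55 (p = (5*11)*1 = 55*1 = 55)
(g + 2265) + p = (176 + 2265) + 55 = 2441 + 55 = 2496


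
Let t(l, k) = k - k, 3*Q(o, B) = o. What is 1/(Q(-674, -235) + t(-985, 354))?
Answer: -3/674 ≈ -0.0044510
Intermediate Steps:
Q(o, B) = o/3
t(l, k) = 0
1/(Q(-674, -235) + t(-985, 354)) = 1/((⅓)*(-674) + 0) = 1/(-674/3 + 0) = 1/(-674/3) = -3/674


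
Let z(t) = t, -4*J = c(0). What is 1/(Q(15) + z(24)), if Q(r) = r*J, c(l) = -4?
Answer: 1/39 ≈ 0.025641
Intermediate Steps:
J = 1 (J = -¼*(-4) = 1)
Q(r) = r (Q(r) = r*1 = r)
1/(Q(15) + z(24)) = 1/(15 + 24) = 1/39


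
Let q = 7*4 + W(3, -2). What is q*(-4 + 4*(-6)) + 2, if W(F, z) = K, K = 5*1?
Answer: -922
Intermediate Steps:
K = 5
W(F, z) = 5
q = 33 (q = 7*4 + 5 = 28 + 5 = 33)
q*(-4 + 4*(-6)) + 2 = 33*(-4 + 4*(-6)) + 2 = 33*(-4 - 24) + 2 = 33*(-28) + 2 = -924 + 2 = -922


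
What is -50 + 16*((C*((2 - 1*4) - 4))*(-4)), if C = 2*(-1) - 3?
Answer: -1970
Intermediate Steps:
C = -5 (C = -2 - 3 = -5)
-50 + 16*((C*((2 - 1*4) - 4))*(-4)) = -50 + 16*(-5*((2 - 1*4) - 4)*(-4)) = -50 + 16*(-5*((2 - 4) - 4)*(-4)) = -50 + 16*(-5*(-2 - 4)*(-4)) = -50 + 16*(-5*(-6)*(-4)) = -50 + 16*(30*(-4)) = -50 + 16*(-120) = -50 - 1920 = -1970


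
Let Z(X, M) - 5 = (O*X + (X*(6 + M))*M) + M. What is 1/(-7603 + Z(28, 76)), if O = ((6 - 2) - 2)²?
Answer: 1/167086 ≈ 5.9849e-6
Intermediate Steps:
O = 4 (O = (4 - 2)² = 2² = 4)
Z(X, M) = 5 + M + 4*X + M*X*(6 + M) (Z(X, M) = 5 + ((4*X + (X*(6 + M))*M) + M) = 5 + ((4*X + M*X*(6 + M)) + M) = 5 + (M + 4*X + M*X*(6 + M)) = 5 + M + 4*X + M*X*(6 + M))
1/(-7603 + Z(28, 76)) = 1/(-7603 + (5 + 76 + 4*28 + 28*76² + 6*76*28)) = 1/(-7603 + (5 + 76 + 112 + 28*5776 + 12768)) = 1/(-7603 + (5 + 76 + 112 + 161728 + 12768)) = 1/(-7603 + 174689) = 1/167086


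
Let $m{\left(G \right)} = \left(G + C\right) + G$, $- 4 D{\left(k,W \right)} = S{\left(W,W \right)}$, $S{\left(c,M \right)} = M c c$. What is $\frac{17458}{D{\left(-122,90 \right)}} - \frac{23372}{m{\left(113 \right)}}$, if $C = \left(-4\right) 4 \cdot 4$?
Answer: $- \frac{13155479}{91125} \approx -144.37$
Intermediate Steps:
$S{\left(c,M \right)} = M c^{2}$
$D{\left(k,W \right)} = - \frac{W^{3}}{4}$ ($D{\left(k,W \right)} = - \frac{W W^{2}}{4} = - \frac{W^{3}}{4}$)
$C = -64$ ($C = \left(-16\right) 4 = -64$)
$m{\left(G \right)} = -64 + 2 G$ ($m{\left(G \right)} = \left(G - 64\right) + G = \left(-64 + G\right) + G = -64 + 2 G$)
$\frac{17458}{D{\left(-122,90 \right)}} - \frac{23372}{m{\left(113 \right)}} = \frac{17458}{\left(- \frac{1}{4}\right) 90^{3}} - \frac{23372}{-64 + 2 \cdot 113} = \frac{17458}{\left(- \frac{1}{4}\right) 729000} - \frac{23372}{-64 + 226} = \frac{17458}{-182250} - \frac{23372}{162} = 17458 \left(- \frac{1}{182250}\right) - \frac{11686}{81} = - \frac{8729}{91125} - \frac{11686}{81} = - \frac{13155479}{91125}$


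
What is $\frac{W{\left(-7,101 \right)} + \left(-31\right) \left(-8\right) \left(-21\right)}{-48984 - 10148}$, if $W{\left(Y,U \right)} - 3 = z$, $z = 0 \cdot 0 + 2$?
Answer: $\frac{5203}{59132} \approx 0.08799$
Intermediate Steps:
$z = 2$ ($z = 0 + 2 = 2$)
$W{\left(Y,U \right)} = 5$ ($W{\left(Y,U \right)} = 3 + 2 = 5$)
$\frac{W{\left(-7,101 \right)} + \left(-31\right) \left(-8\right) \left(-21\right)}{-48984 - 10148} = \frac{5 + \left(-31\right) \left(-8\right) \left(-21\right)}{-48984 - 10148} = \frac{5 + 248 \left(-21\right)}{-59132} = \left(5 - 5208\right) \left(- \frac{1}{59132}\right) = \left(-5203\right) \left(- \frac{1}{59132}\right) = \frac{5203}{59132}$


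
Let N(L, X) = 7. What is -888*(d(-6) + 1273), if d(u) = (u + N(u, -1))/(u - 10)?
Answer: -2260737/2 ≈ -1.1304e+6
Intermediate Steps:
d(u) = (7 + u)/(-10 + u) (d(u) = (u + 7)/(u - 10) = (7 + u)/(-10 + u))
-888*(d(-6) + 1273) = -888*((7 - 6)/(-10 - 6) + 1273) = -888*(1/(-16) + 1273) = -888*(-1/16*1 + 1273) = -888*(-1/16 + 1273) = -888*20367/16 = -2260737/2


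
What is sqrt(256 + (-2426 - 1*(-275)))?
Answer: I*sqrt(1895) ≈ 43.532*I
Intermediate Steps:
sqrt(256 + (-2426 - 1*(-275))) = sqrt(256 + (-2426 + 275)) = sqrt(256 - 2151) = sqrt(-1895) = I*sqrt(1895)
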